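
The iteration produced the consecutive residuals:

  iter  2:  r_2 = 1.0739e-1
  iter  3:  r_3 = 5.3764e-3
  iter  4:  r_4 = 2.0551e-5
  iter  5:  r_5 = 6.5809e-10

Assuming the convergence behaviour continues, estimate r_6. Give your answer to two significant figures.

2.9e-18

First estimate the order: p ≈ ln(r_5/r_4) / ln(r_4/r_3) = ln(6.5809e-10/2.0551e-5)/ln(2.0551e-5/5.3764e-3) = ln(3.20223e-05)/ln(0.00382245) ≈ 1.8591.
Then r_6 ≈ r_5·(r_5/r_4)^p = 6.5809e-10·(3.20223e-05)^1.8591 = 6.5809e-10·4.40744e-09 ≈ 2.9e-18.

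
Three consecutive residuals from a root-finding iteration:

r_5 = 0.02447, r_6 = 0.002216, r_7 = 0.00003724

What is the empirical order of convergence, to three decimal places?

1.701

p ≈ ln(r_7/r_6) / ln(r_6/r_5)
  = ln(0.00003724/0.002216) / ln(0.002216/0.02447)
  = ln(0.0168051) / ln(0.0905599)
  = -4.086073 / -2.401744 ≈ 1.701294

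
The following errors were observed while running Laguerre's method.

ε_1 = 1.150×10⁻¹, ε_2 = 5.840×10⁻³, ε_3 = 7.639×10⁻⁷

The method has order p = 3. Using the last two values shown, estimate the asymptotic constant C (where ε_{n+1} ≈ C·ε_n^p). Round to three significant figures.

C ≈ ε_3 / ε_2^3
  = 7.639×10⁻⁷ / (5.840×10⁻³)^3
  = 7.639×10⁻⁷ / 1.99177e-07 ≈ 3.8353

3.84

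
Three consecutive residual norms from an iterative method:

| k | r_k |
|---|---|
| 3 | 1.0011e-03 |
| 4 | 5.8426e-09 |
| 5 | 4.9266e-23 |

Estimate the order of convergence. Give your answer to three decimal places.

2.689

p ≈ ln(r_5/r_4) / ln(r_4/r_3)
  = ln(4.9266e-23/5.8426e-09) / ln(5.8426e-09/1.0011e-03)
  = ln(8.4322e-15) / ln(5.83618e-06)
  = -32.406719 / -12.051434 ≈ 2.689034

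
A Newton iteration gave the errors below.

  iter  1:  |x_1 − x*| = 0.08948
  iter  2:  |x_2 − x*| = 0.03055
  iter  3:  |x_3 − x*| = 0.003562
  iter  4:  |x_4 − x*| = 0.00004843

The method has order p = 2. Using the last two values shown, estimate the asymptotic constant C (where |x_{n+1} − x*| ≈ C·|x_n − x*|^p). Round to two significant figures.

C ≈ |x_4 − x*| / |x_3 − x*|^2
  = 0.00004843 / (0.003562)^2
  = 0.00004843 / 1.26878e-05 ≈ 3.817

3.8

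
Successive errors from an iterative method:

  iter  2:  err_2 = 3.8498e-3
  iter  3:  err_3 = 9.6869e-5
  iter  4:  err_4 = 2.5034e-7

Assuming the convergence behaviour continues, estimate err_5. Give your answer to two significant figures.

First estimate the order: p ≈ ln(err_4/err_3) / ln(err_3/err_2) = ln(2.5034e-7/9.6869e-5)/ln(9.6869e-5/3.8498e-3) = ln(0.00258431)/ln(0.0251621) ≈ 1.6180.
Then err_5 ≈ err_4·(err_4/err_3)^p = 2.5034e-7·(0.00258431)^1.6180 = 2.5034e-7·6.5039e-05 ≈ 1.628e-11.

1.6e-11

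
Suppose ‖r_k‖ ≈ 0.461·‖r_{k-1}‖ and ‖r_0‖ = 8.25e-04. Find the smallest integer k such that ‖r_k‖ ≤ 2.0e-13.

29

After k steps, ‖r_k‖ ≈ 8.25e-04·0.461^k.
Need 0.461^k ≤ 2.0e-13/8.25e-04 = 2.42424e-10.
k ≥ ln(2.42424e-10)/ln(0.461) = -22.1403/-0.77436 = 28.592.
Smallest integer k = 29.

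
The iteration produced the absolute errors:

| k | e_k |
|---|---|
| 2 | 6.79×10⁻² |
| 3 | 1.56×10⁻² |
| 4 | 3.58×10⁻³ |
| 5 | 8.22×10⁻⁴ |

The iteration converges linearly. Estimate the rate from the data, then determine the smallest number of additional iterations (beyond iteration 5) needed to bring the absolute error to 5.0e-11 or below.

12

Rate ρ ≈ e_5/e_4 = 8.22×10⁻⁴/3.58×10⁻³ = 0.2296.
After j more steps, e_{5+j} ≈ 8.22×10⁻⁴·ρ^j; need ρ^j ≤ 5.0e-11/8.22×10⁻⁴ = 6.08273e-08.
j ≥ ln(6.08273e-08)/ln(0.2296) = -16.6152/-1.47142 = 11.292.
So 12 more iterations are needed.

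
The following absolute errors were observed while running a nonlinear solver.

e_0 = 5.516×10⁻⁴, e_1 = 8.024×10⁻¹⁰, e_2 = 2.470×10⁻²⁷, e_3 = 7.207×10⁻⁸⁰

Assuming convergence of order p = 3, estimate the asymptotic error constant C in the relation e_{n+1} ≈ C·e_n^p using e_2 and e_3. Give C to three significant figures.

4.78

C ≈ e_3 / e_2^3
  = 7.207×10⁻⁸⁰ / (2.470×10⁻²⁷)^3
  = 7.207×10⁻⁸⁰ / 1.50692e-80 ≈ 4.7826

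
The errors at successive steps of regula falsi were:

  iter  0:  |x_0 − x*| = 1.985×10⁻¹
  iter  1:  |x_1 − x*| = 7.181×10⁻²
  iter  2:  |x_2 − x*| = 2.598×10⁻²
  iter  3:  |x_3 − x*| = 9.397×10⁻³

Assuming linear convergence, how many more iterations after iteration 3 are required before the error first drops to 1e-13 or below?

25

Rate ρ ≈ |x_3 − x*|/|x_2 − x*| = 9.397×10⁻³/2.598×10⁻² = 0.3617.
After j more steps, |x_{3+j} − x*| ≈ 9.397×10⁻³·ρ^j; need ρ^j ≤ 1e-13/9.397×10⁻³ = 1.06417e-11.
j ≥ ln(1.06417e-11)/ln(0.3617) = -25.2662/-1.01694 = 24.845.
So 25 more iterations are needed.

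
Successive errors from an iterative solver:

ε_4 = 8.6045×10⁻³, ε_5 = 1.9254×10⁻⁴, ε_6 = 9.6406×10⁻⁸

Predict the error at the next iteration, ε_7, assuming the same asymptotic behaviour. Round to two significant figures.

2.4e-14

First estimate the order: p ≈ ln(ε_6/ε_5) / ln(ε_5/ε_4) = ln(9.6406×10⁻⁸/1.9254×10⁻⁴)/ln(1.9254×10⁻⁴/8.6045×10⁻³) = ln(0.000500706)/ln(0.0223767) ≈ 2.0000.
Then ε_7 ≈ ε_6·(ε_6/ε_5)^p = 9.6406×10⁻⁸·(0.000500706)^2.0000 = 9.6406×10⁻⁸·2.50706e-07 ≈ 2.417e-14.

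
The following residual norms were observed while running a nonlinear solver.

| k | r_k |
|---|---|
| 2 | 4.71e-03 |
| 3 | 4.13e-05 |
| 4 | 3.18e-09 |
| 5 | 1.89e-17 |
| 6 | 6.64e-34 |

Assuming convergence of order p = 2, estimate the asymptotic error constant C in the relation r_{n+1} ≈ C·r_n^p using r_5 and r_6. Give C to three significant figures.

1.86

C ≈ r_6 / r_5^2
  = 6.64e-34 / (1.89e-17)^2
  = 6.64e-34 / 3.5721e-34 ≈ 1.8589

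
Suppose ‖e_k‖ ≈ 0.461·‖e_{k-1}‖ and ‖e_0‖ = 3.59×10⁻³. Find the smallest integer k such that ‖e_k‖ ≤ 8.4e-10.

After k steps, ‖e_k‖ ≈ 3.59×10⁻³·0.461^k.
Need 0.461^k ≤ 8.4e-10/3.59×10⁻³ = 2.33983e-07.
k ≥ ln(2.33983e-07)/ln(0.461) = -15.2680/-0.77436 = 19.717.
Smallest integer k = 20.

20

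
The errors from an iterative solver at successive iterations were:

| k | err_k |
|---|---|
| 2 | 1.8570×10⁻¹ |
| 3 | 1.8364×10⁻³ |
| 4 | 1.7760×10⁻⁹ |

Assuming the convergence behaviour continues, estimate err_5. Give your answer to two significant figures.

1.6e-27

First estimate the order: p ≈ ln(err_4/err_3) / ln(err_3/err_2) = ln(1.7760×10⁻⁹/1.8364×10⁻³)/ln(1.8364×10⁻³/1.8570×10⁻¹) = ln(9.6711e-07)/ln(0.00988907) ≈ 3.0000.
Then err_5 ≈ err_4·(err_4/err_3)^p = 1.7760×10⁻⁹·(9.6711e-07)^3.0000 = 1.7760×10⁻⁹·9.0454e-19 ≈ 1.606e-27.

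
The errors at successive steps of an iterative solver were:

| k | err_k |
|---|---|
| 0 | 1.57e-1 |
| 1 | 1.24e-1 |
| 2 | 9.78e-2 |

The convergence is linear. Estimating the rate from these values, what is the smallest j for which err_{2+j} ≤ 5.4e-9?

71

Rate ρ ≈ err_2/err_1 = 9.78e-2/1.24e-1 = 0.7887.
After j more steps, err_{2+j} ≈ 9.78e-2·ρ^j; need ρ^j ≤ 5.4e-9/9.78e-2 = 5.52147e-08.
j ≥ ln(5.52147e-08)/ln(0.7887) = -16.7120/-0.23737 = 70.405.
So 71 more iterations are needed.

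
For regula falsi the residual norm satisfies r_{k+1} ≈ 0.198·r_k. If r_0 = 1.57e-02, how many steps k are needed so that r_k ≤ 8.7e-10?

After k steps, r_k ≈ 1.57e-02·0.198^k.
Need 0.198^k ≤ 8.7e-10/1.57e-02 = 5.5414e-08.
k ≥ ln(5.5414e-08)/ln(0.198) = -16.7084/-1.61949 = 10.317.
Smallest integer k = 11.

11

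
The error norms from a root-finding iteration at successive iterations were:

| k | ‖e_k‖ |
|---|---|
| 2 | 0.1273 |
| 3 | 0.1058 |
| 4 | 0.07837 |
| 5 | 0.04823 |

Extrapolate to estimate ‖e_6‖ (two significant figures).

2.2e-2

First estimate the order: p ≈ ln(‖e_5‖/‖e_4‖) / ln(‖e_4‖/‖e_3‖) = ln(0.04823/0.07837)/ln(0.07837/0.1058) = ln(0.615414)/ln(0.740737) ≈ 1.6176.
Then ‖e_6‖ ≈ ‖e_5‖·(‖e_5‖/‖e_4‖)^p = 0.04823·(0.615414)^1.6176 = 0.04823·0.455992 ≈ 0.02199.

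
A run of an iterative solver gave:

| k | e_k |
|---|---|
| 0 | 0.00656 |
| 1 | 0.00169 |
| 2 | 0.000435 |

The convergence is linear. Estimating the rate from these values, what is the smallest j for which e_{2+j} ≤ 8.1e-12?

Rate ρ ≈ e_2/e_1 = 0.000435/0.00169 = 0.2574.
After j more steps, e_{2+j} ≈ 0.000435·ρ^j; need ρ^j ≤ 8.1e-12/0.000435 = 1.86207e-08.
j ≥ ln(1.86207e-08)/ln(0.2574) = -17.7990/-1.35712 = 13.115.
So 14 more iterations are needed.

14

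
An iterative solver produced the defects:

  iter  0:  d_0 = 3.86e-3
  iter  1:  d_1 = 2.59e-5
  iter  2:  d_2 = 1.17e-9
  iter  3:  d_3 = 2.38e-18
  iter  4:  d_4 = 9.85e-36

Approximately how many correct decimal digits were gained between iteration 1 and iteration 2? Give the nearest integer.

4

Digits gained ≈ log₁₀(d_1/d_2) = log₁₀(2.59e-5/1.17e-9) = log₁₀(22136.8) ≈ 4.345.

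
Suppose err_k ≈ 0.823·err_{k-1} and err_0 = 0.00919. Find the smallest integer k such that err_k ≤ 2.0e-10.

91

After k steps, err_k ≈ 0.00919·0.823^k.
Need 0.823^k ≤ 2.0e-10/0.00919 = 2.17628e-08.
k ≥ ln(2.17628e-08)/ln(0.823) = -17.6431/-0.19480 = 90.570.
Smallest integer k = 91.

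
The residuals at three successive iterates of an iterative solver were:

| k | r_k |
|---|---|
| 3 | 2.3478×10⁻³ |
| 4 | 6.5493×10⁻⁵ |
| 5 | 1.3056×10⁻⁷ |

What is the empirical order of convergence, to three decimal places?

p ≈ ln(r_5/r_4) / ln(r_4/r_3)
  = ln(1.3056×10⁻⁷/6.5493×10⁻⁵) / ln(6.5493×10⁻⁵/2.3478×10⁻³)
  = ln(0.0019935) / ln(0.0278955)
  = -6.217863 / -3.579290 ≈ 1.737178

1.737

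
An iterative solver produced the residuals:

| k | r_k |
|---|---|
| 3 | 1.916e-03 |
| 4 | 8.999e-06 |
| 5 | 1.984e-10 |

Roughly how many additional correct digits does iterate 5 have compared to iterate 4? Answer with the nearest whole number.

5

Digits gained ≈ log₁₀(r_4/r_5) = log₁₀(8.999e-06/1.984e-10) = log₁₀(45357.9) ≈ 4.657.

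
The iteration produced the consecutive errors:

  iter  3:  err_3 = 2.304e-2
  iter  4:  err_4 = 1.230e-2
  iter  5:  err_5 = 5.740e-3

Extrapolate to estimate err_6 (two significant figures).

First estimate the order: p ≈ ln(err_5/err_4) / ln(err_4/err_3) = ln(5.740e-3/1.230e-2)/ln(1.230e-2/2.304e-2) = ln(0.466667)/ln(0.533854) ≈ 1.2143.
Then err_6 ≈ err_5·(err_5/err_4)^p = 5.740e-3·(0.466667)^1.2143 = 5.740e-3·0.396347 ≈ 0.002275.

2.3e-3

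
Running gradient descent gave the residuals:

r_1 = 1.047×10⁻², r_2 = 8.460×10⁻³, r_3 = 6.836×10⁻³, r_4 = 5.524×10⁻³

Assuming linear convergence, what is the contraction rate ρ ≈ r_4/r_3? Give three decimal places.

0.808

ρ ≈ r_4/r_3 = 5.524×10⁻³/6.836×10⁻³ = 0.80807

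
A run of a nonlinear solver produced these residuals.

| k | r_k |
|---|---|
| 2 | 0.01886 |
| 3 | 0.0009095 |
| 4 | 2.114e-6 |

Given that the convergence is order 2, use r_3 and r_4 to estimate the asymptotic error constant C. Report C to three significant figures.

C ≈ r_4 / r_3^2
  = 2.114e-6 / (0.0009095)^2
  = 2.114e-6 / 8.2719e-07 ≈ 2.5556

2.56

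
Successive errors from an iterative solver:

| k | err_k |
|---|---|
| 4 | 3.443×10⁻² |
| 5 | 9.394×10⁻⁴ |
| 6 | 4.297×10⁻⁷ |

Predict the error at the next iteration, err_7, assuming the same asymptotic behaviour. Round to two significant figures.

3.2e-14

First estimate the order: p ≈ ln(err_6/err_5) / ln(err_5/err_4) = ln(4.297×10⁻⁷/9.394×10⁻⁴)/ln(9.394×10⁻⁴/3.443×10⁻²) = ln(0.00045742)/ln(0.0272843) ≈ 2.1352.
Then err_7 ≈ err_6·(err_6/err_5)^p = 4.297×10⁻⁷·(0.00045742)^2.1352 = 4.297×10⁻⁷·7.39784e-08 ≈ 3.179e-14.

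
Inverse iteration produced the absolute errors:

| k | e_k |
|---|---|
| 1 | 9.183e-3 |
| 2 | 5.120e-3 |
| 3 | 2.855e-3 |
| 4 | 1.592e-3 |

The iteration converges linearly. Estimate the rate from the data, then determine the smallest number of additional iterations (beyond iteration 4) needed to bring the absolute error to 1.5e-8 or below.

Rate ρ ≈ e_4/e_3 = 1.592e-3/2.855e-3 = 0.5576.
After j more steps, e_{4+j} ≈ 1.592e-3·ρ^j; need ρ^j ≤ 1.5e-8/1.592e-3 = 9.42211e-06.
j ≥ ln(9.42211e-06)/ln(0.5576) = -11.5725/-0.58411 = 19.812.
So 20 more iterations are needed.

20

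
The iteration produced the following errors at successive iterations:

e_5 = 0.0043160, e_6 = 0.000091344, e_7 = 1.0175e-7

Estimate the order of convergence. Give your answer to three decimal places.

p ≈ ln(e_7/e_6) / ln(e_6/e_5)
  = ln(1.0175e-7/0.000091344) / ln(0.000091344/0.0043160)
  = ln(0.00111392) / ln(0.021164)
  = -6.799870 / -3.855454 ≈ 1.763701

1.764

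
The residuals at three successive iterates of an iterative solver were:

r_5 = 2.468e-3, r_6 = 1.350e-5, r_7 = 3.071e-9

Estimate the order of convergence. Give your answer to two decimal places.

1.61

p ≈ ln(r_7/r_6) / ln(r_6/r_5)
  = ln(3.071e-9/1.350e-5) / ln(1.350e-5/2.468e-3)
  = ln(0.000227481) / ln(0.00547002)
  = -8.38844 / -5.20847 ≈ 1.61054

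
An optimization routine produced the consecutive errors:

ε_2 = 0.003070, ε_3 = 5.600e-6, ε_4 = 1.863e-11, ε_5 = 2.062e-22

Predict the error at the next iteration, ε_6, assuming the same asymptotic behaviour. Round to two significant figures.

First estimate the order: p ≈ ln(ε_5/ε_4) / ln(ε_4/ε_3) = ln(2.062e-22/1.863e-11)/ln(1.863e-11/5.600e-6) = ln(1.10682e-11)/ln(3.32679e-06) ≈ 2.0000.
Then ε_6 ≈ ε_5·(ε_5/ε_4)^p = 2.062e-22·(1.10682e-11)^2.0000 = 2.062e-22·1.22505e-22 ≈ 2.526e-44.

2.5e-44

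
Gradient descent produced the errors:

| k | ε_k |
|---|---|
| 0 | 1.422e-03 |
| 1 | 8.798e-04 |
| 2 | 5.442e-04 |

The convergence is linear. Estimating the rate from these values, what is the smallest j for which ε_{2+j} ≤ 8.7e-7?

Rate ρ ≈ ε_2/ε_1 = 5.442e-04/8.798e-04 = 0.6185.
After j more steps, ε_{2+j} ≈ 5.442e-04·ρ^j; need ρ^j ≤ 8.7e-7/5.442e-04 = 0.00159868.
j ≥ ln(0.00159868)/ln(0.6185) = -6.4386/-0.48046 = 13.401.
So 14 more iterations are needed.

14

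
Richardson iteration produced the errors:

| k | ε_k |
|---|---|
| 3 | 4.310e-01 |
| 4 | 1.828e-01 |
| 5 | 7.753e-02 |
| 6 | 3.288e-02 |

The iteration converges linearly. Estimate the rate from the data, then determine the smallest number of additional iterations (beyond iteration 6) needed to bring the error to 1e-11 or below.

26

Rate ρ ≈ ε_6/ε_5 = 3.288e-02/7.753e-02 = 0.4241.
After j more steps, ε_{6+j} ≈ 3.288e-02·ρ^j; need ρ^j ≤ 1e-11/3.288e-02 = 3.04136e-10.
j ≥ ln(3.04136e-10)/ln(0.4241) = -21.9135/-0.85779 = 25.546.
So 26 more iterations are needed.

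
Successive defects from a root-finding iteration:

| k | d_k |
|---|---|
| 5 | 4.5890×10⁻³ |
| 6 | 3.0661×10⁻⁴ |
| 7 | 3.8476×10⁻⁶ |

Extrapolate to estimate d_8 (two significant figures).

First estimate the order: p ≈ ln(d_7/d_6) / ln(d_6/d_5) = ln(3.8476×10⁻⁶/3.0661×10⁻⁴)/ln(3.0661×10⁻⁴/4.5890×10⁻³) = ln(0.0125488)/ln(0.0668141) ≈ 1.6180.
Then d_8 ≈ d_7·(d_7/d_6)^p = 3.8476×10⁻⁶·(0.0125488)^1.6180 = 3.8476×10⁻⁶·0.000838568 ≈ 3.226e-09.

3.2e-9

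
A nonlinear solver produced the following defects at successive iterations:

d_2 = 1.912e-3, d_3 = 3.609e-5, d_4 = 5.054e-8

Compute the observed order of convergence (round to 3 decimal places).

1.655

p ≈ ln(d_4/d_3) / ln(d_3/d_2)
  = ln(5.054e-8/3.609e-5) / ln(3.609e-5/1.912e-3)
  = ln(0.00140039) / ln(0.0188755)
  = -6.571005 / -3.969890 ≈ 1.655211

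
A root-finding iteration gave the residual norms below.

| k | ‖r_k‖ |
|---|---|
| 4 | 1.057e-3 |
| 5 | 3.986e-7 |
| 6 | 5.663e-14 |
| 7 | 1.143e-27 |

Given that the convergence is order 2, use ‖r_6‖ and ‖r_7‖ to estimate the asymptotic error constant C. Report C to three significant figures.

C ≈ ‖r_7‖ / ‖r_6‖^2
  = 1.143e-27 / (5.663e-14)^2
  = 1.143e-27 / 3.20696e-27 ≈ 0.35641

0.356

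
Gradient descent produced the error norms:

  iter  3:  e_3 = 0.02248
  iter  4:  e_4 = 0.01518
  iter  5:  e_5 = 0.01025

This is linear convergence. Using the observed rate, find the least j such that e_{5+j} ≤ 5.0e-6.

Rate ρ ≈ e_5/e_4 = 0.01025/0.01518 = 0.6752.
After j more steps, e_{5+j} ≈ 0.01025·ρ^j; need ρ^j ≤ 5.0e-6/0.01025 = 0.000487805.
j ≥ ln(0.000487805)/ln(0.6752) = -7.6256/-0.39275 = 19.416.
So 20 more iterations are needed.

20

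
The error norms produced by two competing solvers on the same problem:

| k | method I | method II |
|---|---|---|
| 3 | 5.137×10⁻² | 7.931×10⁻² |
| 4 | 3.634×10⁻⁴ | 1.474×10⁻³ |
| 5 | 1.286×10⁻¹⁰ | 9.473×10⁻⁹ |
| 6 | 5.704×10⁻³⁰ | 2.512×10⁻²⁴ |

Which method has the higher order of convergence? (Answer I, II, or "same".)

Method I: p ≈ ln(5.704×10⁻³⁰/1.286×10⁻¹⁰)/ln(1.286×10⁻¹⁰/3.634×10⁻⁴) ≈ 3.00.
Method II: p ≈ ln(2.512×10⁻²⁴/9.473×10⁻⁹)/ln(9.473×10⁻⁹/1.474×10⁻³) ≈ 3.00.
Both orders ≈ 3.0 — effectively the same.

same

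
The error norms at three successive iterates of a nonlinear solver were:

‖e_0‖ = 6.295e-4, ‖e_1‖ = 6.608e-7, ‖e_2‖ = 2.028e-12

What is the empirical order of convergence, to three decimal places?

p ≈ ln(‖e_2‖/‖e_1‖) / ln(‖e_1‖/‖e_0‖)
  = ln(2.028e-12/6.608e-7) / ln(6.608e-7/6.295e-4)
  = ln(3.06901e-06) / ln(0.00104972)
  = -12.694156 / -6.859232 ≈ 1.850667

1.851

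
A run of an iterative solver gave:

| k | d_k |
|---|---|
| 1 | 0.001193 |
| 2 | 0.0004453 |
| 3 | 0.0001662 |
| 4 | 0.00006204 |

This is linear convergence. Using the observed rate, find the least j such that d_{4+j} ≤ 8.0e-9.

10

Rate ρ ≈ d_4/d_3 = 0.00006204/0.0001662 = 0.3733.
After j more steps, d_{4+j} ≈ 0.00006204·ρ^j; need ρ^j ≤ 8.0e-9/0.00006204 = 0.000128949.
j ≥ ln(0.000128949)/ln(0.3733) = -8.9561/-0.98537 = 9.089.
So 10 more iterations are needed.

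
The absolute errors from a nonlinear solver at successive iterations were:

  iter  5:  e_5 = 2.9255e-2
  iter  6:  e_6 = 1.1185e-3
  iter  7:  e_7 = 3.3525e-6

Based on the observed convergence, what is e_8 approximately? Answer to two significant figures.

First estimate the order: p ≈ ln(e_7/e_6) / ln(e_6/e_5) = ln(3.3525e-6/1.1185e-3)/ln(1.1185e-3/2.9255e-2) = ln(0.00299732)/ln(0.0382328) ≈ 1.7800.
Then e_8 ≈ e_7·(e_7/e_6)^p = 3.3525e-6·(0.00299732)^1.7800 = 3.3525e-6·3.22541e-05 ≈ 1.081e-10.

1.1e-10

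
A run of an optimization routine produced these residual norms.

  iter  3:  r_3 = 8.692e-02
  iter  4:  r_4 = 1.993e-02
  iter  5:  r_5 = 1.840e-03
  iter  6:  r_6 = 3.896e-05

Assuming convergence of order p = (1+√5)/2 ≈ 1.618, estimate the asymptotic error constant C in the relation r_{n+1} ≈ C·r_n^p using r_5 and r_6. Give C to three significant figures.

1.04

C ≈ r_6 / r_5^1.618
  = 3.896e-05 / (1.840e-03)^1.618
  = 3.896e-05 / 3.75384e-05 ≈ 1.0379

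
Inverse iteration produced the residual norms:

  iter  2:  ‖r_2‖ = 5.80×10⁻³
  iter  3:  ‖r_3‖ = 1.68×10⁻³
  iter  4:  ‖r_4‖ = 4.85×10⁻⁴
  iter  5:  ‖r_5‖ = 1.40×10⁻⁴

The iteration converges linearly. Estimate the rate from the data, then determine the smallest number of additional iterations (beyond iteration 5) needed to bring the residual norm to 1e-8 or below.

8

Rate ρ ≈ ‖r_5‖/‖r_4‖ = 1.40×10⁻⁴/4.85×10⁻⁴ = 0.2887.
After j more steps, ‖r_{5+j}‖ ≈ 1.40×10⁻⁴·ρ^j; need ρ^j ≤ 1e-8/1.40×10⁻⁴ = 7.14286e-05.
j ≥ ln(7.14286e-05)/ln(0.2887) = -9.5468/-1.24237 = 7.684.
So 8 more iterations are needed.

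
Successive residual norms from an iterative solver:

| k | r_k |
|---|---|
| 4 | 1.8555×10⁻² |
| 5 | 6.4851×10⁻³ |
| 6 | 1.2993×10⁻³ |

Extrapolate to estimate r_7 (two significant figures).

1.1e-4

First estimate the order: p ≈ ln(r_6/r_5) / ln(r_5/r_4) = ln(1.2993×10⁻³/6.4851×10⁻³)/ln(6.4851×10⁻³/1.8555×10⁻²) = ln(0.200352)/ln(0.349507) ≈ 1.5293.
Then r_7 ≈ r_6·(r_6/r_5)^p = 1.2993×10⁻³·(0.200352)^1.5293 = 1.2993×10⁻³·0.0855526 ≈ 0.0001112.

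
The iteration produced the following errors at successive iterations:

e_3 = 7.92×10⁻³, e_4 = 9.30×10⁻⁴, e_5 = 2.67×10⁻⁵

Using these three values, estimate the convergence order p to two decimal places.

1.66

p ≈ ln(e_5/e_4) / ln(e_4/e_3)
  = ln(2.67×10⁻⁵/9.30×10⁻⁴) / ln(9.30×10⁻⁴/7.92×10⁻³)
  = ln(0.0287097) / ln(0.117424)
  = -3.55052 / -2.14196 ≈ 1.65760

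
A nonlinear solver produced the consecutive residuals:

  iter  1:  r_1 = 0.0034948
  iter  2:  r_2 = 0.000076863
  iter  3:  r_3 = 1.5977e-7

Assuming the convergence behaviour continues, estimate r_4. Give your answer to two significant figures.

7.3e-12

First estimate the order: p ≈ ln(r_3/r_2) / ln(r_2/r_1) = ln(1.5977e-7/0.000076863)/ln(0.000076863/0.0034948) = ln(0.00207863)/ln(0.0219935) ≈ 1.6180.
Then r_4 ≈ r_3·(r_3/r_2)^p = 1.5977e-7·(0.00207863)^1.6180 = 1.5977e-7·4.5726e-05 ≈ 7.306e-12.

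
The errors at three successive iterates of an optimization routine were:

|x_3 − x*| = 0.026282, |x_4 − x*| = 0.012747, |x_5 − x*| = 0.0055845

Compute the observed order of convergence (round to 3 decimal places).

p ≈ ln(|x_5 − x*|/|x_4 − x*|) / ln(|x_4 − x*|/|x_3 − x*|)
  = ln(0.0055845/0.012747) / ln(0.012747/0.026282)
  = ln(0.438103) / ln(0.485009)
  = -0.825301 / -0.723588 ≈ 1.140568

1.141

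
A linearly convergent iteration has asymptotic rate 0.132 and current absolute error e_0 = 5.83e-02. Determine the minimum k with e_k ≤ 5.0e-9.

After k steps, e_k ≈ 5.83e-02·0.132^k.
Need 0.132^k ≤ 5.0e-9/5.83e-02 = 8.57633e-08.
k ≥ ln(8.57633e-08)/ln(0.132) = -16.2717/-2.02495 = 8.036.
Smallest integer k = 9.

9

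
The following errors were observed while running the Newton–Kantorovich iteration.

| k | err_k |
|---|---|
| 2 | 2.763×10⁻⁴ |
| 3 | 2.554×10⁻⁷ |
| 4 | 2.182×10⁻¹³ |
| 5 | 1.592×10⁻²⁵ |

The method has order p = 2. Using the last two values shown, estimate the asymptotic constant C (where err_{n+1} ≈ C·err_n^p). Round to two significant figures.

3.3

C ≈ err_5 / err_4^2
  = 1.592×10⁻²⁵ / (2.182×10⁻¹³)^2
  = 1.592×10⁻²⁵ / 4.76112e-26 ≈ 3.3437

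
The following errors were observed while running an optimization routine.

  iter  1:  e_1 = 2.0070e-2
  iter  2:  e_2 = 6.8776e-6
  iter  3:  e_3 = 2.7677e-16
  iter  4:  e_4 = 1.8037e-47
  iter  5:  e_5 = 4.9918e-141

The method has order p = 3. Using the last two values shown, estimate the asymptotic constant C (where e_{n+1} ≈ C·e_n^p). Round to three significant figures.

C ≈ e_5 / e_4^3
  = 4.9918e-141 / (1.8037e-47)^3
  = 4.9918e-141 / 5.86804e-141 ≈ 0.85068

0.851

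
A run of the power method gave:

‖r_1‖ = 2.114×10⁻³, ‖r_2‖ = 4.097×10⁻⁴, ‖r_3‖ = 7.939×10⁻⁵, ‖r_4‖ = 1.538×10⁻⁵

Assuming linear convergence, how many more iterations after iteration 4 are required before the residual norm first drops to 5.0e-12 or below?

10

Rate ρ ≈ ‖r_4‖/‖r_3‖ = 1.538×10⁻⁵/7.939×10⁻⁵ = 0.1937.
After j more steps, ‖r_{4+j}‖ ≈ 1.538×10⁻⁵·ρ^j; need ρ^j ≤ 5.0e-12/1.538×10⁻⁵ = 3.25098e-07.
j ≥ ln(3.25098e-07)/ln(0.1937) = -14.9391/-1.64144 = 9.101.
So 10 more iterations are needed.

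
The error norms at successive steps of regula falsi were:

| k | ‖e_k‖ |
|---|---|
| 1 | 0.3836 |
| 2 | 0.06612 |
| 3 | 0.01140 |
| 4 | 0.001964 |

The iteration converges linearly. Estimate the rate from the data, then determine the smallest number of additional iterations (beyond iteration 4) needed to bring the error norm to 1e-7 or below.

Rate ρ ≈ ‖e_4‖/‖e_3‖ = 0.001964/0.01140 = 0.1723.
After j more steps, ‖e_{4+j}‖ ≈ 0.001964·ρ^j; need ρ^j ≤ 1e-7/0.001964 = 5.09165e-05.
j ≥ ln(5.09165e-05)/ln(0.1723) = -9.8853/-1.75852 = 5.621.
So 6 more iterations are needed.

6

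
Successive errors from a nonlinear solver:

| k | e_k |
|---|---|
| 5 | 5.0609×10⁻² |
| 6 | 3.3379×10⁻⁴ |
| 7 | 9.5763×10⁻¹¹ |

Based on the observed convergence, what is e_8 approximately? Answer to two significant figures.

2.3e-30

First estimate the order: p ≈ ln(e_7/e_6) / ln(e_6/e_5) = ln(9.5763×10⁻¹¹/3.3379×10⁻⁴)/ln(3.3379×10⁻⁴/5.0609×10⁻²) = ln(2.86896e-07)/ln(0.00659547) ≈ 3.0000.
Then e_8 ≈ e_7·(e_7/e_6)^p = 9.5763×10⁻¹¹·(2.86896e-07)^3.0000 = 9.5763×10⁻¹¹·2.36142e-20 ≈ 2.261e-30.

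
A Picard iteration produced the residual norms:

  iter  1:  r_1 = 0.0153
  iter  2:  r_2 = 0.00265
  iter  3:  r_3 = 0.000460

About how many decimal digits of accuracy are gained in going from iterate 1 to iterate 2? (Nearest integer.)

1

Digits gained ≈ log₁₀(r_1/r_2) = log₁₀(0.0153/0.00265) = log₁₀(5.77358) ≈ 0.761.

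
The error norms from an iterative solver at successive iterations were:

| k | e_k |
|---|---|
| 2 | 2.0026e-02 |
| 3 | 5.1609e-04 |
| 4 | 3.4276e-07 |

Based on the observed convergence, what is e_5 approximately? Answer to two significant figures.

First estimate the order: p ≈ ln(e_4/e_3) / ln(e_3/e_2) = ln(3.4276e-07/5.1609e-04)/ln(5.1609e-04/2.0026e-02) = ln(0.000664148)/ln(0.025771) ≈ 2.0000.
Then e_5 ≈ e_4·(e_4/e_3)^p = 3.4276e-07·(0.000664148)^2.0000 = 3.4276e-07·4.41093e-07 ≈ 1.512e-13.

1.5e-13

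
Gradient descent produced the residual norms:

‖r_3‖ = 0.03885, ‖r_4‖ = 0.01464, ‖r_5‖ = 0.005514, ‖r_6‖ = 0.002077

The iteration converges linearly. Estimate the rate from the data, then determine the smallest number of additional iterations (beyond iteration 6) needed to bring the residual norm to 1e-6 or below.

Rate ρ ≈ ‖r_6‖/‖r_5‖ = 0.002077/0.005514 = 0.3767.
After j more steps, ‖r_{6+j}‖ ≈ 0.002077·ρ^j; need ρ^j ≤ 1e-6/0.002077 = 0.000481464.
j ≥ ln(0.000481464)/ln(0.3767) = -7.6387/-0.97631 = 7.824.
So 8 more iterations are needed.

8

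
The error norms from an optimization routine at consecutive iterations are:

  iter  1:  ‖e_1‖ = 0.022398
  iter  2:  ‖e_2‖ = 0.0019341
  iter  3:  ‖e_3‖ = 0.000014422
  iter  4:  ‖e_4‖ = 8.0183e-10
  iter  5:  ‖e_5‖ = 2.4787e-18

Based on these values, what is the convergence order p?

2

Consecutive ratios: ‖e_5‖/‖e_4‖ = 2.4787e-18/8.0183e-10 = 3.0913e-09, ‖e_4‖/‖e_3‖ = 8.0183e-10/0.000014422 = 5.55977e-05.
p ≈ ln(3.0913e-09)/ln(5.55977e-05) = -19.5947/-9.7974 ≈ 2.00.
So the convergence is quadratic (order 2).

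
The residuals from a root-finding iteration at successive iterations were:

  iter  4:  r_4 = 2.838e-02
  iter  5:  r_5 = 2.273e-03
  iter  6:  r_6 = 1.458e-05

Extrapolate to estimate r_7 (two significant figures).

First estimate the order: p ≈ ln(r_6/r_5) / ln(r_5/r_4) = ln(1.458e-05/2.273e-03)/ln(2.273e-03/2.838e-02) = ln(0.00641443)/ln(0.0800916) ≈ 2.0000.
Then r_7 ≈ r_6·(r_6/r_5)^p = 1.458e-05·(0.00641443)^2.0000 = 1.458e-05·4.11449e-05 ≈ 5.999e-10.

6.0e-10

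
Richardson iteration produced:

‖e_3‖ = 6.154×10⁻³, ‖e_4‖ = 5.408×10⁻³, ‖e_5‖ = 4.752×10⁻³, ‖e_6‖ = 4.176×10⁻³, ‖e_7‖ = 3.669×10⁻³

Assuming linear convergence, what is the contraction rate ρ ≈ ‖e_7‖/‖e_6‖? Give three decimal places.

0.879

ρ ≈ ‖e_7‖/‖e_6‖ = 3.669×10⁻³/4.176×10⁻³ = 0.87859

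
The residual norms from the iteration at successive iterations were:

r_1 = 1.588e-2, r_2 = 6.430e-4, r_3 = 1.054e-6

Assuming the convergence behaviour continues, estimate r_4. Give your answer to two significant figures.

First estimate the order: p ≈ ln(r_3/r_2) / ln(r_2/r_1) = ln(1.054e-6/6.430e-4)/ln(6.430e-4/1.588e-2) = ln(0.00163919)/ln(0.0404912) ≈ 2.0001.
Then r_4 ≈ r_3·(r_3/r_2)^p = 1.054e-6·(0.00163919)^2.0001 = 1.054e-6·2.68522e-06 ≈ 2.83e-12.

2.8e-12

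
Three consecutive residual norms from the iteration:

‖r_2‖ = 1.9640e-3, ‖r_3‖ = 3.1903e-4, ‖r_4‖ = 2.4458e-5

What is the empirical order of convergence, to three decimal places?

1.413

p ≈ ln(‖r_4‖/‖r_3‖) / ln(‖r_3‖/‖r_2‖)
  = ln(2.4458e-5/3.1903e-4) / ln(3.1903e-4/1.9640e-3)
  = ln(0.0766636) / ln(0.162439)
  = -2.568328 / -1.817453 ≈ 1.413147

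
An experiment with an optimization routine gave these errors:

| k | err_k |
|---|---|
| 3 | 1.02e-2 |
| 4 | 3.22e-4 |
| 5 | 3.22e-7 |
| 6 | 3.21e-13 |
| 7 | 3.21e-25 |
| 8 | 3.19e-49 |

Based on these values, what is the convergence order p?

Consecutive ratios: err_8/err_7 = 3.19e-49/3.21e-25 = 9.93769e-25, err_7/err_6 = 3.21e-25/3.21e-13 = 1e-12.
p ≈ ln(9.93769e-25)/ln(1e-12) = -55.2683/-27.6310 ≈ 2.00.
So the convergence is quadratic (order 2).

2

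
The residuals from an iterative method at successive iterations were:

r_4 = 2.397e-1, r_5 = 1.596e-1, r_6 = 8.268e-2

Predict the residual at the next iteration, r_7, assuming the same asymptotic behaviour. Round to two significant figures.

2.9e-2

First estimate the order: p ≈ ln(r_6/r_5) / ln(r_5/r_4) = ln(8.268e-2/1.596e-1)/ln(1.596e-1/2.397e-1) = ln(0.518045)/ln(0.665832) ≈ 1.6171.
Then r_7 ≈ r_6·(r_6/r_5)^p = 8.268e-2·(0.518045)^1.6171 = 8.268e-2·0.345226 ≈ 0.02854.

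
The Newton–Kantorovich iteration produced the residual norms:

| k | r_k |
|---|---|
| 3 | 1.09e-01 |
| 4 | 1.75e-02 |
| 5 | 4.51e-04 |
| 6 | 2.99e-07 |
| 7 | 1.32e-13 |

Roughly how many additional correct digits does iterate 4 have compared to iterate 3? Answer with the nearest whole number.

Digits gained ≈ log₁₀(r_3/r_4) = log₁₀(1.09e-01/1.75e-02) = log₁₀(6.22857) ≈ 0.794.

1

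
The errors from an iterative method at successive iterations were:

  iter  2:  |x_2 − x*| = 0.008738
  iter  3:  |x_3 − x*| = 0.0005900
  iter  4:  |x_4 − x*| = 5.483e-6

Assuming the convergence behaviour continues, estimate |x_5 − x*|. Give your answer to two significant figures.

First estimate the order: p ≈ ln(|x_4 − x*|/|x_3 − x*|) / ln(|x_3 − x*|/|x_2 − x*|) = ln(5.483e-6/0.0005900)/ln(0.0005900/0.008738) = ln(0.00929322)/ln(0.0675212) ≈ 1.7358.
Then |x_5 − x*| ≈ |x_4 − x*|·(|x_4 − x*|/|x_3 − x*|)^p = 5.483e-6·(0.00929322)^1.7358 = 5.483e-6·0.000297264 ≈ 1.63e-09.

1.6e-9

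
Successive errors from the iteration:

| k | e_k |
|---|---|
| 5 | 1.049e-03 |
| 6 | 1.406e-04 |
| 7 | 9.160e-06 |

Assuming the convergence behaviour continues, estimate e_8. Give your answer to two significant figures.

2.2e-7

First estimate the order: p ≈ ln(e_7/e_6) / ln(e_6/e_5) = ln(9.160e-06/1.406e-04)/ln(1.406e-04/1.049e-03) = ln(0.0651494)/ln(0.134032) ≈ 1.3590.
Then e_8 ≈ e_7·(e_7/e_6)^p = 9.160e-06·(0.0651494)^1.3590 = 9.160e-06·0.0244402 ≈ 2.239e-07.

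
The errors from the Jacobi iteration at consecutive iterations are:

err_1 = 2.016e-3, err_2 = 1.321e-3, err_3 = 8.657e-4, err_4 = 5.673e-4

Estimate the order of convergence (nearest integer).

Consecutive ratios: err_4/err_3 = 5.673e-4/8.657e-4 = 0.655308, err_3/err_2 = 8.657e-4/1.321e-3 = 0.655337.
p ≈ ln(0.655308)/ln(0.655337) = -0.4227/-0.4226 ≈ 1.00.
So the convergence is linear (order 1).

1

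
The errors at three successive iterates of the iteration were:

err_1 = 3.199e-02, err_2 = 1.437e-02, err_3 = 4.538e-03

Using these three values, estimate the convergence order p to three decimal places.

p ≈ ln(err_3/err_2) / ln(err_2/err_1)
  = ln(4.538e-03/1.437e-02) / ln(1.437e-02/3.199e-02)
  = ln(0.315797) / ln(0.449203)
  = -1.152656 / -0.800280 ≈ 1.440316

1.440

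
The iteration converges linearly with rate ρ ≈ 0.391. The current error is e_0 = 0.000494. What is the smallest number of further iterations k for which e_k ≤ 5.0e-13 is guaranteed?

After k steps, e_k ≈ 0.000494·0.391^k.
Need 0.391^k ≤ 5.0e-13/0.000494 = 1.01215e-09.
k ≥ ln(1.01215e-09)/ln(0.391) = -20.7112/-0.93905 = 22.055.
Smallest integer k = 23.

23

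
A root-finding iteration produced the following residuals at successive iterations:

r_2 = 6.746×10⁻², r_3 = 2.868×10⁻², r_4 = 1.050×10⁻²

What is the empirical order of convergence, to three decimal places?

p ≈ ln(r_4/r_3) / ln(r_3/r_2)
  = ln(1.050×10⁻²/2.868×10⁻²) / ln(2.868×10⁻²/6.746×10⁻²)
  = ln(0.366109) / ln(0.425141)
  = -1.004824 / -0.855334 ≈ 1.174774

1.175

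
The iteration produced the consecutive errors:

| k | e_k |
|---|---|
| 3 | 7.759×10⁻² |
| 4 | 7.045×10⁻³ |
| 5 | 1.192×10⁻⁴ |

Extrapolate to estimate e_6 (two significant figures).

1.2e-7

First estimate the order: p ≈ ln(e_5/e_4) / ln(e_4/e_3) = ln(1.192×10⁻⁴/7.045×10⁻³)/ln(7.045×10⁻³/7.759×10⁻²) = ln(0.0169198)/ln(0.0907978) ≈ 1.7003.
Then e_6 ≈ e_5·(e_5/e_4)^p = 1.192×10⁻⁴·(0.0169198)^1.7003 = 1.192×10⁻⁴·0.000972166 ≈ 1.159e-07.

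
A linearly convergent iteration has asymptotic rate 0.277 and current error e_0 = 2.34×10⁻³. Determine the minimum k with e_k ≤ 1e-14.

21

After k steps, e_k ≈ 2.34×10⁻³·0.277^k.
Need 0.277^k ≤ 1e-14/2.34×10⁻³ = 4.2735e-12.
k ≥ ln(4.2735e-12)/ln(0.277) = -26.1786/-1.28374 = 20.392.
Smallest integer k = 21.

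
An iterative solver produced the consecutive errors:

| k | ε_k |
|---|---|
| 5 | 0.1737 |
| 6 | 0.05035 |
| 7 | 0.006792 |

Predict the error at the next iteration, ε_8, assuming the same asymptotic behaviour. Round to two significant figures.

First estimate the order: p ≈ ln(ε_7/ε_6) / ln(ε_6/ε_5) = ln(0.006792/0.05035)/ln(0.05035/0.1737) = ln(0.134896)/ln(0.289868) ≈ 1.6177.
Then ε_8 ≈ ε_7·(ε_7/ε_6)^p = 0.006792·(0.134896)^1.6177 = 0.006792·0.0391381 ≈ 0.0002658.

2.7e-4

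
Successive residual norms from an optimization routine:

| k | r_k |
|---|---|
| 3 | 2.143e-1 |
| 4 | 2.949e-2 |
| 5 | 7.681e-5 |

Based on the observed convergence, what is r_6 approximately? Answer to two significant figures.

First estimate the order: p ≈ ln(r_5/r_4) / ln(r_4/r_3) = ln(7.681e-5/2.949e-2)/ln(2.949e-2/2.143e-1) = ln(0.00260461)/ln(0.137611) ≈ 3.0003.
Then r_6 ≈ r_5·(r_5/r_4)^p = 7.681e-5·(0.00260461)^3.0003 = 7.681e-5·1.76381e-08 ≈ 1.355e-12.

1.4e-12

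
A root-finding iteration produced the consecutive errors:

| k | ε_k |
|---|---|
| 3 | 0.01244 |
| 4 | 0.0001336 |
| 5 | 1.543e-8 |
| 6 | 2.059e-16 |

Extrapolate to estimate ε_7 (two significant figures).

3.7e-32

First estimate the order: p ≈ ln(ε_6/ε_5) / ln(ε_5/ε_4) = ln(2.059e-16/1.543e-8)/ln(1.543e-8/0.0001336) = ln(1.33441e-08)/ln(0.000115494) ≈ 2.0000.
Then ε_7 ≈ ε_6·(ε_6/ε_5)^p = 2.059e-16·(1.33441e-08)^2.0000 = 2.059e-16·1.78065e-16 ≈ 3.666e-32.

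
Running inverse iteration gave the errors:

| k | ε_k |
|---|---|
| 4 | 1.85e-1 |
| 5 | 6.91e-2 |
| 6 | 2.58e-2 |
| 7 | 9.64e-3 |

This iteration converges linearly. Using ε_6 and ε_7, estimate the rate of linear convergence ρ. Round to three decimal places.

ρ ≈ ε_7/ε_6 = 9.64e-3/2.58e-2 = 0.37364

0.374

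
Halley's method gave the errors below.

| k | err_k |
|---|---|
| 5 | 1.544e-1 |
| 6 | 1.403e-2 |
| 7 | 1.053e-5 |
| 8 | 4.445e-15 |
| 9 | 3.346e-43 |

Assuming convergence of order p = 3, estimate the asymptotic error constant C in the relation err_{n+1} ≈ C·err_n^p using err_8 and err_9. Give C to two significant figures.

C ≈ err_9 / err_8^3
  = 3.346e-43 / (4.445e-15)^3
  = 3.346e-43 / 8.78244e-44 ≈ 3.8099

3.8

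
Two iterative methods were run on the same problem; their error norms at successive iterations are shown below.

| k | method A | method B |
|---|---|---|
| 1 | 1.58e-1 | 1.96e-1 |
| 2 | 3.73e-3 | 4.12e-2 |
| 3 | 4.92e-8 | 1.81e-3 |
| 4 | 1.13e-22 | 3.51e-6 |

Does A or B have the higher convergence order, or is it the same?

Method A: p ≈ ln(1.13e-22/4.92e-8)/ln(4.92e-8/3.73e-3) ≈ 3.00.
Method B: p ≈ ln(3.51e-6/1.81e-3)/ln(1.81e-3/4.12e-2) ≈ 2.00.
Method A has the higher order (≈3.0 vs ≈2.0).

A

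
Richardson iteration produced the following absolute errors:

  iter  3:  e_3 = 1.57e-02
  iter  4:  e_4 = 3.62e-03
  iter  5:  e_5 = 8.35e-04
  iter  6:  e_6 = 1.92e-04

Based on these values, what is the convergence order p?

1

Consecutive ratios: e_6/e_5 = 1.92e-04/8.35e-04 = 0.22994, e_5/e_4 = 8.35e-04/3.62e-03 = 0.230663.
p ≈ ln(0.22994)/ln(0.230663) = -1.4699/-1.4668 ≈ 1.00.
So the convergence is linear (order 1).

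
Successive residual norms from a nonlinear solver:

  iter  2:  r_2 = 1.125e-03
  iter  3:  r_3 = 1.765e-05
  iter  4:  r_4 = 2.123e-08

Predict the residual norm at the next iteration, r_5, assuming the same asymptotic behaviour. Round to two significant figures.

4.0e-13

First estimate the order: p ≈ ln(r_4/r_3) / ln(r_3/r_2) = ln(2.123e-08/1.765e-05)/ln(1.765e-05/1.125e-03) = ln(0.00120283)/ln(0.0156889) ≈ 1.6181.
Then r_5 ≈ r_4·(r_4/r_3)^p = 2.123e-08·(0.00120283)^1.6181 = 2.123e-08·1.88573e-05 ≈ 4.003e-13.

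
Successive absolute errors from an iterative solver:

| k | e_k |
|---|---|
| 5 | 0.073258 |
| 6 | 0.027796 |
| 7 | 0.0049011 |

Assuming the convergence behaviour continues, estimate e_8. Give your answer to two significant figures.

2.2e-4

First estimate the order: p ≈ ln(e_7/e_6) / ln(e_6/e_5) = ln(0.0049011/0.027796)/ln(0.027796/0.073258) = ln(0.176324)/ln(0.379426) ≈ 1.7908.
Then e_8 ≈ e_7·(e_7/e_6)^p = 0.0049011·(0.176324)^1.7908 = 0.0049011·0.0446987 ≈ 0.0002191.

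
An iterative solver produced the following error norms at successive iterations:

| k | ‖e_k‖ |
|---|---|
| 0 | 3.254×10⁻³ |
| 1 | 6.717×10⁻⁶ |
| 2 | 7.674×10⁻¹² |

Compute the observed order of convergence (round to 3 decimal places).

2.213

p ≈ ln(‖e_2‖/‖e_1‖) / ln(‖e_1‖/‖e_0‖)
  = ln(7.674×10⁻¹²/6.717×10⁻⁶) / ln(6.717×10⁻⁶/3.254×10⁻³)
  = ln(1.14247e-06) / ln(0.00206423)
  = -13.682318 / -6.182998 ≈ 2.212894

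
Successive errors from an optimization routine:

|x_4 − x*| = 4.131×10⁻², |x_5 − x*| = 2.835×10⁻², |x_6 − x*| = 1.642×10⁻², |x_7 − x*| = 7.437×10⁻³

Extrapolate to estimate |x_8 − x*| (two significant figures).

2.4e-3

First estimate the order: p ≈ ln(|x_7 − x*|/|x_6 − x*|) / ln(|x_6 − x*|/|x_5 − x*|) = ln(7.437×10⁻³/1.642×10⁻²)/ln(1.642×10⁻²/2.835×10⁻²) = ln(0.452923)/ln(0.579189) ≈ 1.4503.
Then |x_8 − x*| ≈ |x_7 − x*|·(|x_7 − x*|/|x_6 − x*|)^p = 7.437×10⁻³·(0.452923)^1.4503 = 7.437×10⁻³·0.317053 ≈ 0.002358.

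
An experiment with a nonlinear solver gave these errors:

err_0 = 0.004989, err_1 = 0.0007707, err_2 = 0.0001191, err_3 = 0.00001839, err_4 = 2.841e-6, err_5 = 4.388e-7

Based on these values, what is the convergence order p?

Consecutive ratios: err_5/err_4 = 4.388e-7/2.841e-6 = 0.154453, err_4/err_3 = 2.841e-6/0.00001839 = 0.154486.
p ≈ ln(0.154453)/ln(0.154486) = -1.8679/-1.8677 ≈ 1.00.
So the convergence is linear (order 1).

1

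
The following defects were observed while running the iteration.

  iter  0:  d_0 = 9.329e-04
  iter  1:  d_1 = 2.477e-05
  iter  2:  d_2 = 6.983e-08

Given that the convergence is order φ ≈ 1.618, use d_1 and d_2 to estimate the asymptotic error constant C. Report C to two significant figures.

2.0

C ≈ d_2 / d_1^1.618
  = 6.983e-08 / (2.477e-05)^1.618
  = 6.983e-08 / 3.52673e-08 ≈ 1.98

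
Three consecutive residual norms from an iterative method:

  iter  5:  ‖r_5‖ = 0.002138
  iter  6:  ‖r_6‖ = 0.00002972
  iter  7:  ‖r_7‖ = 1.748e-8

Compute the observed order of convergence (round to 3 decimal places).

1.740

p ≈ ln(‖r_7‖/‖r_6‖) / ln(‖r_6‖/‖r_5‖)
  = ln(1.748e-8/0.00002972) / ln(0.00002972/0.002138)
  = ln(0.000588156) / ln(0.0139008)
  = -7.438518 / -4.275809 ≈ 1.739675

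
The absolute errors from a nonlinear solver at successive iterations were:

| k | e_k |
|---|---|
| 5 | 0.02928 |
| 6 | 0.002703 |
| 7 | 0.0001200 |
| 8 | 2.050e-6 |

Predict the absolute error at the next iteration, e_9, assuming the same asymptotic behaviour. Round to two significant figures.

1.0e-8

First estimate the order: p ≈ ln(e_8/e_7) / ln(e_7/e_6) = ln(2.050e-6/0.0001200)/ln(0.0001200/0.002703) = ln(0.0170833)/ln(0.0443951) ≈ 1.3066.
Then e_9 ≈ e_8·(e_8/e_7)^p = 2.050e-6·(0.0170833)^1.3066 = 2.050e-6·0.00490544 ≈ 1.006e-08.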